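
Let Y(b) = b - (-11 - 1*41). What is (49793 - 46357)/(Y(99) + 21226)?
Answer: 3436/21377 ≈ 0.16073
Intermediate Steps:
Y(b) = 52 + b (Y(b) = b - (-11 - 41) = b - 1*(-52) = b + 52 = 52 + b)
(49793 - 46357)/(Y(99) + 21226) = (49793 - 46357)/((52 + 99) + 21226) = 3436/(151 + 21226) = 3436/21377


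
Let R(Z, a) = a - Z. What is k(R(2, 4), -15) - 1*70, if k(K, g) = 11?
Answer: -59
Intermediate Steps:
k(R(2, 4), -15) - 1*70 = 11 - 1*70 = 11 - 70 = -59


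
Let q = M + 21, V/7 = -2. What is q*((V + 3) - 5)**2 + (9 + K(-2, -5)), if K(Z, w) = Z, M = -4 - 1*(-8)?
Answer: 6407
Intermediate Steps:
V = -14 (V = 7*(-2) = -14)
M = 4 (M = -4 + 8 = 4)
q = 25 (q = 4 + 21 = 25)
q*((V + 3) - 5)**2 + (9 + K(-2, -5)) = 25*((-14 + 3) - 5)**2 + (9 - 2) = 25*(-11 - 5)**2 + 7 = 25*(-16)**2 + 7 = 25*256 + 7 = 6400 + 7 = 6407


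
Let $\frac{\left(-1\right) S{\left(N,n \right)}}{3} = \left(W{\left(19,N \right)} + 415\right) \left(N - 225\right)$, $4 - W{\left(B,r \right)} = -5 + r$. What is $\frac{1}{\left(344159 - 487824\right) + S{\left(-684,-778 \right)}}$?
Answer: $\frac{1}{2877851} \approx 3.4748 \cdot 10^{-7}$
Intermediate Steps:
$W{\left(B,r \right)} = 9 - r$ ($W{\left(B,r \right)} = 4 - \left(-5 + r\right) = 9 - r$)
$S{\left(N,n \right)} = - 3 \left(-225 + N\right) \left(424 - N\right)$ ($S{\left(N,n \right)} = - 3 \left(\left(9 - N\right) + 415\right) \left(N - 225\right) = - 3 \left(424 - N\right) \left(-225 + N\right) = - 3 \left(-225 + N\right) \left(424 - N\right)$)
$\frac{1}{\left(344159 - 487824\right) + S{\left(-684,-778 \right)}} = \frac{1}{\left(344159 - 487824\right) + \left(286200 - -1331748 + 3 \left(-684\right)^{2}\right)} = \frac{1}{-143665 + \left(286200 + 1331748 + 3 \cdot 467856\right)} = \frac{1}{-143665 + \left(286200 + 1331748 + 1403568\right)} = \frac{1}{-143665 + 3021516} = \frac{1}{2877851}$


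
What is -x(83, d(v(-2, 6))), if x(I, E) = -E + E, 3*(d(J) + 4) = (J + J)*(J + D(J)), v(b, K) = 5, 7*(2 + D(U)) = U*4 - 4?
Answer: 0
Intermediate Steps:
D(U) = -18/7 + 4*U/7 (D(U) = -2 + (U*4 - 4)/7 = -2 + (4*U - 4)/7 = -2 + (-4 + 4*U)/7 = -2 + (-4/7 + 4*U/7) = -18/7 + 4*U/7)
d(J) = -4 + 2*J*(-18/7 + 11*J/7)/3 (d(J) = -4 + ((J + J)*(J + (-18/7 + 4*J/7)))/3 = -4 + ((2*J)*(-18/7 + 11*J/7))/3 = -4 + (2*J*(-18/7 + 11*J/7))/3 = -4 + 2*J*(-18/7 + 11*J/7)/3)
x(I, E) = 0
-x(83, d(v(-2, 6))) = -1*0 = 0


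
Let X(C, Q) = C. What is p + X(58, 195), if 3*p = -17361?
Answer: -5729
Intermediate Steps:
p = -5787 (p = (1/3)*(-17361) = -5787)
p + X(58, 195) = -5787 + 58 = -5729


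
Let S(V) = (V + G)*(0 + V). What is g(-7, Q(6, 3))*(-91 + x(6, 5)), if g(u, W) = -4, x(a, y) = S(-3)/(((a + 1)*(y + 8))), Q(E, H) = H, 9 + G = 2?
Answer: 33004/91 ≈ 362.68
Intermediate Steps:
G = -7 (G = -9 + 2 = -7)
S(V) = V*(-7 + V) (S(V) = (V - 7)*(0 + V) = (-7 + V)*V = V*(-7 + V))
x(a, y) = 30/((1 + a)*(8 + y)) (x(a, y) = (-3*(-7 - 3))/(((a + 1)*(y + 8))) = (-3*(-10))/(((1 + a)*(8 + y))) = 30*(1/((1 + a)*(8 + y))) = 30/((1 + a)*(8 + y)))
g(-7, Q(6, 3))*(-91 + x(6, 5)) = -4*(-91 + 30/(8 + 5 + 8*6 + 6*5)) = -4*(-91 + 30/(8 + 5 + 48 + 30)) = -4*(-91 + 30/91) = -4*(-8251/91) = 33004/91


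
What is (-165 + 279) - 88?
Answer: 26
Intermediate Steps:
(-165 + 279) - 88 = 114 - 88 = 26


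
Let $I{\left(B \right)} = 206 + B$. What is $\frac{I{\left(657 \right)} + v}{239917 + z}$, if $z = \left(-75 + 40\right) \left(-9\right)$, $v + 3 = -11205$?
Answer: $- \frac{10345}{240232} \approx -0.043063$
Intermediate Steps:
$v = -11208$ ($v = -3 - 11205 = -11208$)
$z = 315$ ($z = \left(-35\right) \left(-9\right) = 315$)
$\frac{I{\left(657 \right)} + v}{239917 + z} = \frac{\left(206 + 657\right) - 11208}{239917 + 315} = \frac{863 - 11208}{240232} = \left(-10345\right) \frac{1}{240232} = - \frac{10345}{240232}$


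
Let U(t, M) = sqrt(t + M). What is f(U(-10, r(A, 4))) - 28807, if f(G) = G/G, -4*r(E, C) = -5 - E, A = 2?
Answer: -28806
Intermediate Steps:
r(E, C) = 5/4 + E/4 (r(E, C) = -(-5 - E)/4 = 5/4 + E/4)
U(t, M) = sqrt(M + t)
f(G) = 1
f(U(-10, r(A, 4))) - 28807 = 1 - 28807 = -28806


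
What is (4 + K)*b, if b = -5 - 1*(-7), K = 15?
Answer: 38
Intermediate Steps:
b = 2 (b = -5 + 7 = 2)
(4 + K)*b = (4 + 15)*2 = 19*2 = 38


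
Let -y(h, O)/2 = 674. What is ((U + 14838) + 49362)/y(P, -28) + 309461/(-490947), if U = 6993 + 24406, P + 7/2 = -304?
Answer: -47351195681/661796556 ≈ -71.549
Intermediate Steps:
P = -615/2 (P = -7/2 - 304 = -615/2 ≈ -307.50)
y(h, O) = -1348 (y(h, O) = -2*674 = -1348)
U = 31399
((U + 14838) + 49362)/y(P, -28) + 309461/(-490947) = ((31399 + 14838) + 49362)/(-1348) + 309461/(-490947) = (46237 + 49362)*(-1/1348) + 309461*(-1/490947) = 95599*(-1/1348) - 309461/490947 = -95599/1348 - 309461/490947 = -47351195681/661796556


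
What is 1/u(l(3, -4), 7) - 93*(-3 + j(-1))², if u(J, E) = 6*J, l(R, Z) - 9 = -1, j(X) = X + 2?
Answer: -17855/48 ≈ -371.98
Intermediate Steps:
j(X) = 2 + X
l(R, Z) = 8 (l(R, Z) = 9 - 1 = 8)
1/u(l(3, -4), 7) - 93*(-3 + j(-1))² = 1/(6*8) - 93*(-3 + (2 - 1))² = 1/48 - 93*(-3 + 1)² = 1/48 - 93*(-2)² = 1/48 - 93*4 = 1/48 - 372 = -17855/48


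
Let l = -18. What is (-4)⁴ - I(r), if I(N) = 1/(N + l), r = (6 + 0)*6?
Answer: 4607/18 ≈ 255.94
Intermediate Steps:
r = 36 (r = 6*6 = 36)
I(N) = 1/(-18 + N) (I(N) = 1/(N - 18) = 1/(-18 + N))
(-4)⁴ - I(r) = (-4)⁴ - 1/(-18 + 36) = 256 - 1/18 = 4607/18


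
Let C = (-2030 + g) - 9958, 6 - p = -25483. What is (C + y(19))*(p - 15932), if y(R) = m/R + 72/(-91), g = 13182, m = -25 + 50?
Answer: 1038862499/91 ≈ 1.1416e+7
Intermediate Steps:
m = 25
y(R) = -72/91 + 25/R (y(R) = 25/R + 72/(-91) = 25/R + 72*(-1/91) = 25/R - 72/91 = -72/91 + 25/R)
p = 25489 (p = 6 - 1*(-25483) = 6 + 25483 = 25489)
C = 1194 (C = (-2030 + 13182) - 9958 = 11152 - 9958 = 1194)
(C + y(19))*(p - 15932) = (1194 + (-72/91 + 25/19))*(25489 - 15932) = (1194 + (-72/91 + 25*(1/19)))*9557 = (1194 + (-72/91 + 25/19))*9557 = (1194 + 907/1729)*9557 = (2065333/1729)*9557 = 1038862499/91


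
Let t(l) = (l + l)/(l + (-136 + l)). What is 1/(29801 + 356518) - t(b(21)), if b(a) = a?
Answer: 8112746/18156993 ≈ 0.44681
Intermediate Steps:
t(l) = 2*l/(-136 + 2*l) (t(l) = (2*l)/(-136 + 2*l) = 2*l/(-136 + 2*l))
1/(29801 + 356518) - t(b(21)) = 1/(29801 + 356518) - 21/(-68 + 21) = 1/386319 - 21/(-47) = 1/386319 - 21*(-1)/47 = 1/386319 - 1*(-21/47) = 1/386319 + 21/47 = 8112746/18156993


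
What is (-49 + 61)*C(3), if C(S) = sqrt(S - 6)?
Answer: 12*I*sqrt(3) ≈ 20.785*I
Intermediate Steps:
C(S) = sqrt(-6 + S)
(-49 + 61)*C(3) = (-49 + 61)*sqrt(-6 + 3) = 12*sqrt(-3) = 12*(I*sqrt(3)) = 12*I*sqrt(3)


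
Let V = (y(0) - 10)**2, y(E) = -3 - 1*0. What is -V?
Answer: -169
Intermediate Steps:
y(E) = -3 (y(E) = -3 + 0 = -3)
V = 169 (V = (-3 - 10)**2 = (-13)**2 = 169)
-V = -1*169 = -169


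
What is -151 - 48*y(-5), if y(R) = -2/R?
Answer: -851/5 ≈ -170.20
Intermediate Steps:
-151 - 48*y(-5) = -151 - (-96)/(-5) = -151 - (-96)*(-1)/5 = -151 - 48*⅖ = -151 - 96/5 = -851/5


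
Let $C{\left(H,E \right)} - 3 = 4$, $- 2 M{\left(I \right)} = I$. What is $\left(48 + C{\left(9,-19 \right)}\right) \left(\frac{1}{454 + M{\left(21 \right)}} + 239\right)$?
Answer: $\frac{11659725}{887} \approx 13145.0$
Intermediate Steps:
$M{\left(I \right)} = - \frac{I}{2}$
$C{\left(H,E \right)} = 7$ ($C{\left(H,E \right)} = 3 + 4 = 7$)
$\left(48 + C{\left(9,-19 \right)}\right) \left(\frac{1}{454 + M{\left(21 \right)}} + 239\right) = \left(48 + 7\right) \left(\frac{1}{454 - \frac{21}{2}} + 239\right) = 55 \left(\frac{1}{454 - \frac{21}{2}} + 239\right) = 55 \left(\frac{1}{\frac{887}{2}} + 239\right) = 55 \left(\frac{2}{887} + 239\right) = 55 \cdot \frac{211995}{887} = \frac{11659725}{887}$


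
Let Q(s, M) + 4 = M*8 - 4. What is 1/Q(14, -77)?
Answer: -1/624 ≈ -0.0016026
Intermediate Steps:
Q(s, M) = -8 + 8*M (Q(s, M) = -4 + (M*8 - 4) = -4 + (8*M - 4) = -4 + (-4 + 8*M) = -8 + 8*M)
1/Q(14, -77) = 1/(-8 + 8*(-77)) = 1/(-8 - 616) = 1/(-624) = -1/624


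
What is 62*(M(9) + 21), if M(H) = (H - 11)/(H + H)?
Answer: 11656/9 ≈ 1295.1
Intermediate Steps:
M(H) = (-11 + H)/(2*H) (M(H) = (-11 + H)/((2*H)) = (-11 + H)*(1/(2*H)) = (-11 + H)/(2*H))
62*(M(9) + 21) = 62*((½)*(-11 + 9)/9 + 21) = 62*((½)*(⅑)*(-2) + 21) = 62*(-⅑ + 21) = 62*(188/9) = 11656/9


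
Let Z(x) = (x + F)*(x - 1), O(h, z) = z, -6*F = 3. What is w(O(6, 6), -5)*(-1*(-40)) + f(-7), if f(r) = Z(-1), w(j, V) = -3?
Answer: -117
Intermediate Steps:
F = -1/2 (F = -1/6*3 = -1/2 ≈ -0.50000)
Z(x) = (-1 + x)*(-1/2 + x) (Z(x) = (x - 1/2)*(x - 1) = (-1/2 + x)*(-1 + x) = (-1 + x)*(-1/2 + x))
f(r) = 3 (f(r) = 1/2 + (-1)**2 - 3/2*(-1) = 1/2 + 1 + 3/2 = 3)
w(O(6, 6), -5)*(-1*(-40)) + f(-7) = -(-3)*(-40) + 3 = -3*40 + 3 = -120 + 3 = -117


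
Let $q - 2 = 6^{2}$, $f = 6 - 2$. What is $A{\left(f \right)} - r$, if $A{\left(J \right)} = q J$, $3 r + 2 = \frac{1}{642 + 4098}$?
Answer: $\frac{2170919}{14220} \approx 152.67$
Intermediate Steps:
$f = 4$
$r = - \frac{9479}{14220}$ ($r = - \frac{2}{3} + \frac{1}{3 \left(642 + 4098\right)} = - \frac{2}{3} + \frac{1}{3 \cdot 4740} = - \frac{2}{3} + \frac{1}{3} \cdot \frac{1}{4740} = - \frac{2}{3} + \frac{1}{14220} = - \frac{9479}{14220} \approx -0.6666$)
$q = 38$ ($q = 2 + 6^{2} = 2 + 36 = 38$)
$A{\left(J \right)} = 38 J$
$A{\left(f \right)} - r = 38 \cdot 4 - - \frac{9479}{14220} = 152 + \frac{9479}{14220} = \frac{2170919}{14220}$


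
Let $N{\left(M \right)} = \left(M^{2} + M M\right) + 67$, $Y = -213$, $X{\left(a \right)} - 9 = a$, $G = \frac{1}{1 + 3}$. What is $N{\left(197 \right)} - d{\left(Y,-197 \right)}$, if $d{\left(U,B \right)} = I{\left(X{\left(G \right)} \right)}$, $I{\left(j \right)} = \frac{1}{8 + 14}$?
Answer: $\frac{1709069}{22} \approx 77685.0$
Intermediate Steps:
$G = \frac{1}{4} \approx 0.25$
$X{\left(a \right)} = 9 + a$
$N{\left(M \right)} = 67 + 2 M^{2}$ ($N{\left(M \right)} = \left(M^{2} + M^{2}\right) + 67 = 2 M^{2} + 67 = 67 + 2 M^{2}$)
$I{\left(j \right)} = \frac{1}{22}$
$d{\left(U,B \right)} = \frac{1}{22}$
$N{\left(197 \right)} - d{\left(Y,-197 \right)} = \left(67 + 2 \cdot 197^{2}\right) - \frac{1}{22} = \left(67 + 2 \cdot 38809\right) - \frac{1}{22} = \left(67 + 77618\right) - \frac{1}{22} = 77685 - \frac{1}{22} = \frac{1709069}{22}$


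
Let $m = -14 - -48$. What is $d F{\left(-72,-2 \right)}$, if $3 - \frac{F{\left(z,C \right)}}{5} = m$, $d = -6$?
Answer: $930$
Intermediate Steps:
$m = 34$ ($m = -14 + 48 = 34$)
$F{\left(z,C \right)} = -155$ ($F{\left(z,C \right)} = 15 - 170 = -155$)
$d F{\left(-72,-2 \right)} = \left(-6\right) \left(-155\right) = 930$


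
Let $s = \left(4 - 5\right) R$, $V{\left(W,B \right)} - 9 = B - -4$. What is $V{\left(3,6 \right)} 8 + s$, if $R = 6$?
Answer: $146$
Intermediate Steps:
$V{\left(W,B \right)} = 13 + B$ ($V{\left(W,B \right)} = 9 + \left(B - -4\right) = 9 + \left(B + 4\right) = 9 + \left(4 + B\right) = 13 + B$)
$s = -6$ ($s = \left(4 - 5\right) 6 = \left(-1\right) 6 = -6$)
$V{\left(3,6 \right)} 8 + s = \left(13 + 6\right) 8 - 6 = 19 \cdot 8 - 6 = 152 - 6 = 146$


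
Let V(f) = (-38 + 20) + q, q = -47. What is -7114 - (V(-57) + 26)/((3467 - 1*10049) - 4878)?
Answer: -27175493/3820 ≈ -7114.0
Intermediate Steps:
V(f) = -65 (V(f) = (-38 + 20) - 47 = -18 - 47 = -65)
-7114 - (V(-57) + 26)/((3467 - 1*10049) - 4878) = -7114 - (-65 + 26)/((3467 - 1*10049) - 4878) = -7114 - (-39)/((3467 - 10049) - 4878) = -7114 - (-39)/(-6582 - 4878) = -7114 - (-39)/(-11460) = -7114 - (-39)*(-1)/11460 = -7114 - 1*13/3820 = -7114 - 13/3820 = -27175493/3820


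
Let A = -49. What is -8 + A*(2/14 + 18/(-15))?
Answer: 219/5 ≈ 43.800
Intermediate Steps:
-8 + A*(2/14 + 18/(-15)) = -8 - 49*(2/14 + 18/(-15)) = -8 - 49*(2*(1/14) + 18*(-1/15)) = -8 - 49*(⅐ - 6/5) = -8 - 49*(-37/35) = -8 + 259/5 = 219/5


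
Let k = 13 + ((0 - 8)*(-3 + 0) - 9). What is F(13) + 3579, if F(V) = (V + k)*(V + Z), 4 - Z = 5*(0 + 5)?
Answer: 3251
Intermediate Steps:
k = 28 (k = 13 + (-8*(-3) - 9) = 13 + (24 - 9) = 13 + 15 = 28)
Z = -21 (Z = 4 - 5*(0 + 5) = 4 - 5*5 = 4 - 1*25 = 4 - 25 = -21)
F(V) = (-21 + V)*(28 + V) (F(V) = (V + 28)*(V - 21) = (28 + V)*(-21 + V) = (-21 + V)*(28 + V))
F(13) + 3579 = (-588 + 13**2 + 7*13) + 3579 = (-588 + 169 + 91) + 3579 = -328 + 3579 = 3251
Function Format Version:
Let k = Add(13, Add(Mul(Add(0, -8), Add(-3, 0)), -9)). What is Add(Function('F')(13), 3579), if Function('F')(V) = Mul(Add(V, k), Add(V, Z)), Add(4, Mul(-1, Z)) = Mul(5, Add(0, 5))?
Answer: 3251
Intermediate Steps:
k = 28 (k = Add(13, Add(Mul(-8, -3), -9)) = Add(13, Add(24, -9)) = Add(13, 15) = 28)
Z = -21 (Z = Add(4, Mul(-1, Mul(5, Add(0, 5)))) = Add(4, Mul(-1, Mul(5, 5))) = Add(4, Mul(-1, 25)) = Add(4, -25) = -21)
Function('F')(V) = Mul(Add(-21, V), Add(28, V)) (Function('F')(V) = Mul(Add(V, 28), Add(V, -21)) = Mul(Add(28, V), Add(-21, V)) = Mul(Add(-21, V), Add(28, V)))
Add(Function('F')(13), 3579) = Add(Add(-588, Pow(13, 2), Mul(7, 13)), 3579) = Add(Add(-588, 169, 91), 3579) = Add(-328, 3579) = 3251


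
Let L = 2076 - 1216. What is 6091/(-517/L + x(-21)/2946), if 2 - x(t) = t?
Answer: -7715956980/751651 ≈ -10265.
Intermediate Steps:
x(t) = 2 - t
L = 860
6091/(-517/L + x(-21)/2946) = 6091/(-517/860 + (2 - 1*(-21))/2946) = 6091/(-517*1/860 + (2 + 21)*(1/2946)) = 6091/(-517/860 + 23*(1/2946)) = 6091/(-517/860 + 23/2946) = 6091/(-751651/1266780) = 6091*(-1266780/751651) = -7715956980/751651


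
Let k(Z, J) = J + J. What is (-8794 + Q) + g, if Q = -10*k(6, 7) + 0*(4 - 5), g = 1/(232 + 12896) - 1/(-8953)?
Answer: -1050057524975/117534984 ≈ -8934.0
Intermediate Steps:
k(Z, J) = 2*J
g = 22081/117534984 (g = 1/13128 - 1*(-1/8953) = 1/13128 + 1/8953 = 22081/117534984 ≈ 0.00018787)
Q = -140 (Q = -20*7 + 0*(4 - 5) = -10*14 + 0*(-1) = -140 + 0 = -140)
(-8794 + Q) + g = (-8794 - 140) + 22081/117534984 = -8934 + 22081/117534984 = -1050057524975/117534984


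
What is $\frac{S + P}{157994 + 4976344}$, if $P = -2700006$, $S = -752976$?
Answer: $- \frac{575497}{855723} \approx -0.67253$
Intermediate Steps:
$\frac{S + P}{157994 + 4976344} = \frac{-752976 - 2700006}{157994 + 4976344} = - \frac{3452982}{5134338} = \left(-3452982\right) \frac{1}{5134338} = - \frac{575497}{855723}$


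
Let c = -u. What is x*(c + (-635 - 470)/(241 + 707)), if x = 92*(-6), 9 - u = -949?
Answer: 41827294/79 ≈ 5.2946e+5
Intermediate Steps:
u = 958 (u = 9 - 1*(-949) = 9 + 949 = 958)
x = -552
c = -958 (c = -1*958 = -958)
x*(c + (-635 - 470)/(241 + 707)) = -552*(-958 + (-635 - 470)/(241 + 707)) = -552*(-958 - 1105/948) = -552*(-909289/948) = 41827294/79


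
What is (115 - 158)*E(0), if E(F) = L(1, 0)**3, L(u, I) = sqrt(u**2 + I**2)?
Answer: -43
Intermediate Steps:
L(u, I) = sqrt(I**2 + u**2)
E(F) = 1 (E(F) = (sqrt(0**2 + 1**2))**3 = (sqrt(0 + 1))**3 = (sqrt(1))**3 = 1**3 = 1)
(115 - 158)*E(0) = (115 - 158)*1 = -43*1 = -43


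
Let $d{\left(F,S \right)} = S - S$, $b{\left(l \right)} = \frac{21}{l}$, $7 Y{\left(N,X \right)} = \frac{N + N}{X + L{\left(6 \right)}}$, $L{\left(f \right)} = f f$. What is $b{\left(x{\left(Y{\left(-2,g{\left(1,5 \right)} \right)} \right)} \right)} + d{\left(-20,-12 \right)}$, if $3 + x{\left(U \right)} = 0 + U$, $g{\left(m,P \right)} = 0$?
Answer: $- \frac{1323}{190} \approx -6.9632$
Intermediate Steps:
$L{\left(f \right)} = f^{2}$
$Y{\left(N,X \right)} = \frac{2 N}{7 \left(36 + X\right)}$ ($Y{\left(N,X \right)} = \frac{\left(N + N\right) \frac{1}{X + 6^{2}}}{7} = \frac{2 N \frac{1}{X + 36}}{7} = \frac{2 N \frac{1}{36 + X}}{7} = \frac{2 N}{7 \left(36 + X\right)}$)
$x{\left(U \right)} = -3 + U$ ($x{\left(U \right)} = -3 + \left(0 + U\right) = -3 + U$)
$d{\left(F,S \right)} = 0$
$b{\left(x{\left(Y{\left(-2,g{\left(1,5 \right)} \right)} \right)} \right)} + d{\left(-20,-12 \right)} = \frac{21}{-3 + \frac{2}{7} \left(-2\right) \frac{1}{36 + 0}} + 0 = \frac{21}{-3 + \frac{2}{7} \left(-2\right) \frac{1}{36}} + 0 = \frac{21}{-3 - \frac{1}{63}} + 0 = \frac{21}{- \frac{190}{63}} + 0 = 21 \left(- \frac{63}{190}\right) + 0 = - \frac{1323}{190} + 0 = - \frac{1323}{190}$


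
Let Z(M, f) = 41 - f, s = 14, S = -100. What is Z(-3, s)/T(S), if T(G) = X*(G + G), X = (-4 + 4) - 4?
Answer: 27/800 ≈ 0.033750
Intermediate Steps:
X = -4 (X = 0 - 4 = -4)
T(G) = -8*G (T(G) = -4*(G + G) = -8*G)
Z(-3, s)/T(S) = (41 - 1*14)/((-8*(-100))) = (41 - 14)/800 = 27*(1/800) = 27/800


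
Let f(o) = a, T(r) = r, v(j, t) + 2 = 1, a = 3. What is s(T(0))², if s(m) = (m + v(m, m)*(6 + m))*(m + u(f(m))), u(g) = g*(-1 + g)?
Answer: 1296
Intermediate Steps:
v(j, t) = -1 (v(j, t) = -2 + 1 = -1)
f(o) = 3
s(m) = -36 - 6*m (s(m) = (m - (6 + m))*(m + 3*(-1 + 3)) = (m + (-6 - m))*(m + 3*2) = -6*(m + 6) = -6*(6 + m) = -36 - 6*m)
s(T(0))² = (-36 - 6*0)² = (-36 + 0)² = (-36)² = 1296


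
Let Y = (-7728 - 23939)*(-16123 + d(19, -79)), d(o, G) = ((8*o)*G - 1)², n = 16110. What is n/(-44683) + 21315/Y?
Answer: -10509197697127515/29148508666740634 ≈ -0.36054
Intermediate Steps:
d(o, G) = (-1 + 8*G*o)² (d(o, G) = (8*G*o - 1)² = (-1 + 8*G*o)²)
Y = -4566380069986 (Y = (-7728 - 23939)*(-16123 + (-1 + 8*(-79)*19)²) = -31667*(-16123 + (-1 - 12008)²) = -31667*(-16123 + (-12009)²) = -31667*(-16123 + 144216081) = -31667*144199958 = -4566380069986)
n/(-44683) + 21315/Y = 16110/(-44683) + 21315/(-4566380069986) = 16110*(-1/44683) + 21315*(-1/4566380069986) = -16110/44683 - 3045/652340009998 = -10509197697127515/29148508666740634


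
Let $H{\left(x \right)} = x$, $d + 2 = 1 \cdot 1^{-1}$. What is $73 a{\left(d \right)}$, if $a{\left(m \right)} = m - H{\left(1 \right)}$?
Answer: $-146$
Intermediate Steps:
$d = -1$ ($d = -2 + 1 \cdot 1^{-1} = -2 + 1 \cdot 1 = -2 + 1 = -1$)
$a{\left(m \right)} = -1 + m$ ($a{\left(m \right)} = m - 1 = -1 + m$)
$73 a{\left(d \right)} = 73 \left(-1 - 1\right) = 73 \left(-2\right) = -146$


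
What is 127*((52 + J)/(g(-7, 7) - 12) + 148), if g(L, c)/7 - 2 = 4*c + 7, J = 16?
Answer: 4651248/247 ≈ 18831.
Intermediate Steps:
g(L, c) = 63 + 28*c (g(L, c) = 14 + 7*(4*c + 7) = 14 + 7*(7 + 4*c) = 14 + (49 + 28*c) = 63 + 28*c)
127*((52 + J)/(g(-7, 7) - 12) + 148) = 127*((52 + 16)/((63 + 28*7) - 12) + 148) = 127*(68/((63 + 196) - 12) + 148) = 127*(68/(259 - 12) + 148) = 127*(68/247 + 148) = 127*(36624/247) = 4651248/247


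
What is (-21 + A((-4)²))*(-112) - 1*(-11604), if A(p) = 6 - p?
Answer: 15076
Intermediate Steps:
(-21 + A((-4)²))*(-112) - 1*(-11604) = (-21 + (6 - 1*(-4)²))*(-112) - 1*(-11604) = (-21 + (6 - 1*16))*(-112) + 11604 = (-21 + (6 - 16))*(-112) + 11604 = (-21 - 10)*(-112) + 11604 = -31*(-112) + 11604 = 3472 + 11604 = 15076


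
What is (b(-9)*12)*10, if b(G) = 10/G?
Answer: -400/3 ≈ -133.33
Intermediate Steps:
(b(-9)*12)*10 = ((10/(-9))*12)*10 = ((10*(-⅑))*12)*10 = -10/9*12*10 = -40/3*10 = -400/3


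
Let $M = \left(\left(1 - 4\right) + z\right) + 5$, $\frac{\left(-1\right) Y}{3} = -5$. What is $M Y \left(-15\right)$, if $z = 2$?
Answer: $-900$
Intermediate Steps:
$Y = 15$ ($Y = \left(-3\right) \left(-5\right) = 15$)
$M = 4$ ($M = \left(\left(1 - 4\right) + 2\right) + 5 = \left(-3 + 2\right) + 5 = -1 + 5 = 4$)
$M Y \left(-15\right) = 4 \cdot 15 \left(-15\right) = 60 \left(-15\right) = -900$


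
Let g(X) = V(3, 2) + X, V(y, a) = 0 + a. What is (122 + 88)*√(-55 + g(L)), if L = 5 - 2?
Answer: 1050*I*√2 ≈ 1484.9*I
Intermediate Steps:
L = 3
V(y, a) = a
g(X) = 2 + X
(122 + 88)*√(-55 + g(L)) = (122 + 88)*√(-55 + (2 + 3)) = 210*√(-55 + 5) = 210*√(-50) = 210*(5*I*√2) = 1050*I*√2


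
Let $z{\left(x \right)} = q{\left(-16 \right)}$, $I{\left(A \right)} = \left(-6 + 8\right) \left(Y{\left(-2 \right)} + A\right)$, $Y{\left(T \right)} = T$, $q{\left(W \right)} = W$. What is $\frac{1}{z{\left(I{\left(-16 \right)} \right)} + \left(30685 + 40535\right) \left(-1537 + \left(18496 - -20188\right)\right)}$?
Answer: $\frac{1}{2645609324} \approx 3.7798 \cdot 10^{-10}$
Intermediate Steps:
$I{\left(A \right)} = -4 + 2 A$ ($I{\left(A \right)} = \left(-6 + 8\right) \left(-2 + A\right) = 2 \left(-2 + A\right) = -4 + 2 A$)
$z{\left(x \right)} = -16$
$\frac{1}{z{\left(I{\left(-16 \right)} \right)} + \left(30685 + 40535\right) \left(-1537 + \left(18496 - -20188\right)\right)} = \frac{1}{-16 + \left(30685 + 40535\right) \left(-1537 + \left(18496 - -20188\right)\right)} = \frac{1}{-16 + 71220 \left(-1537 + \left(18496 + 20188\right)\right)} = \frac{1}{-16 + 71220 \left(-1537 + 38684\right)} = \frac{1}{-16 + 71220 \cdot 37147} = \frac{1}{-16 + 2645609340} = \frac{1}{2645609324}$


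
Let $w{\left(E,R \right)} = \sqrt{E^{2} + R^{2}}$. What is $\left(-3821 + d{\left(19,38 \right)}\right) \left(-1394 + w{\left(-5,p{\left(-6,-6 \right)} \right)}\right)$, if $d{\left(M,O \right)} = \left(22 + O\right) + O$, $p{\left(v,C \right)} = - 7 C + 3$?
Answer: $5189862 - 18615 \sqrt{82} \approx 5.0213 \cdot 10^{6}$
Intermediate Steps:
$p{\left(v,C \right)} = 3 - 7 C$
$d{\left(M,O \right)} = 22 + 2 O$
$\left(-3821 + d{\left(19,38 \right)}\right) \left(-1394 + w{\left(-5,p{\left(-6,-6 \right)} \right)}\right) = \left(-3821 + \left(22 + 2 \cdot 38\right)\right) \left(-1394 + \sqrt{\left(-5\right)^{2} + \left(3 - -42\right)^{2}}\right) = \left(-3821 + \left(22 + 76\right)\right) \left(-1394 + \sqrt{25 + \left(3 + 42\right)^{2}}\right) = \left(-3821 + 98\right) \left(-1394 + \sqrt{25 + 45^{2}}\right) = - 3723 \left(-1394 + \sqrt{25 + 2025}\right) = - 3723 \left(-1394 + \sqrt{2050}\right) = - 3723 \left(-1394 + 5 \sqrt{82}\right) = 5189862 - 18615 \sqrt{82}$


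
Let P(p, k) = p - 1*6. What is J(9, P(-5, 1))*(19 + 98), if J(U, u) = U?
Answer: 1053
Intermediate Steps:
P(p, k) = -6 + p (P(p, k) = p - 6 = -6 + p)
J(9, P(-5, 1))*(19 + 98) = 9*(19 + 98) = 9*117 = 1053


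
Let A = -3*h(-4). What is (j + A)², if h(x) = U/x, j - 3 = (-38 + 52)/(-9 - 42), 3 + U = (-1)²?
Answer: 15625/10404 ≈ 1.5018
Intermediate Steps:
U = -2 (U = -3 + (-1)² = -3 + 1 = -2)
j = 139/51 (j = 3 + (-38 + 52)/(-9 - 42) = 3 + 14/(-51) = 3 + 14*(-1/51) = 3 - 14/51 = 139/51 ≈ 2.7255)
h(x) = -2/x
A = -3/2 (A = -(-6)/(-4) = -(-6)*(-1)/4 = -3*½ = -3/2 ≈ -1.5000)
(j + A)² = (139/51 - 3/2)² = (125/102)² = 15625/10404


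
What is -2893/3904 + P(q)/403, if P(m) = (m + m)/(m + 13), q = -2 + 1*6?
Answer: -19788711/26746304 ≈ -0.73987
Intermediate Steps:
q = 4 (q = -2 + 6 = 4)
P(m) = 2*m/(13 + m) (P(m) = (2*m)/(13 + m) = 2*m/(13 + m))
-2893/3904 + P(q)/403 = -2893/3904 + (2*4/(13 + 4))/403 = -2893*1/3904 + (2*4/17)*(1/403) = -2893/3904 + (2*4*(1/17))*(1/403) = -2893/3904 + (8/17)*(1/403) = -2893/3904 + 8/6851 = -19788711/26746304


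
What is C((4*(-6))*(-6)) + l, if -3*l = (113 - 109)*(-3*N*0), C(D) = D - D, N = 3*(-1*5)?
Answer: 0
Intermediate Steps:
N = -15 (N = 3*(-5) = -15)
C(D) = 0
l = 0 (l = -(113 - 109)*-3*(-15)*0/3 = -4*45*0/3 = -4*0/3 = -⅓*0 = 0)
C((4*(-6))*(-6)) + l = 0 + 0 = 0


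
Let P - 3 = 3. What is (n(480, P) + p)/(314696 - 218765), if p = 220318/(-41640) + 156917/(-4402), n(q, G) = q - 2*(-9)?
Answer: 1904072221/399638255220 ≈ 0.0047645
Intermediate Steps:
P = 6 (P = 3 + 3 = 6)
n(q, G) = 18 + q (n(q, G) = q + 18 = 18 + q)
p = -1875965929/45824820 (p = 220318*(-1/41640) + 156917*(-1/4402) = -110159/20820 - 156917/4402 = -1875965929/45824820 ≈ -40.938)
(n(480, P) + p)/(314696 - 218765) = ((18 + 480) - 1875965929/45824820)/(314696 - 218765) = (498 - 1875965929/45824820)/95931 = (20944794431/45824820)*(1/95931) = 1904072221/399638255220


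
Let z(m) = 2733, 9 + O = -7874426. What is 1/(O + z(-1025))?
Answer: -1/7871702 ≈ -1.2704e-7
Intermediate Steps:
O = -7874435 (O = -9 - 7874426 = -7874435)
1/(O + z(-1025)) = 1/(-7874435 + 2733) = 1/(-7871702) = -1/7871702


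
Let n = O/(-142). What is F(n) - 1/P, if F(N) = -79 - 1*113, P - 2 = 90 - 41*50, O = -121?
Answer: -375935/1958 ≈ -192.00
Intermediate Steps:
n = 121/142 (n = -121/(-142) = -121*(-1/142) = 121/142 ≈ 0.85211)
P = -1958 (P = 2 + (90 - 41*50) = 2 + (90 - 2050) = 2 - 1960 = -1958)
F(N) = -192 (F(N) = -79 - 113 = -192)
F(n) - 1/P = -192 - 1/(-1958) = -192 - 1*(-1/1958) = -192 + 1/1958 = -375935/1958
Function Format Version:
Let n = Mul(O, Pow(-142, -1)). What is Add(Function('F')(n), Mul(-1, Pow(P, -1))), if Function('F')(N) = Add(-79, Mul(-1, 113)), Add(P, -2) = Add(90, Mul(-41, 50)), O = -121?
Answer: Rational(-375935, 1958) ≈ -192.00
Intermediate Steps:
n = Rational(121, 142) (n = Mul(-121, Pow(-142, -1)) = Mul(-121, Rational(-1, 142)) = Rational(121, 142) ≈ 0.85211)
P = -1958 (P = Add(2, Add(90, Mul(-41, 50))) = Add(2, Add(90, -2050)) = Add(2, -1960) = -1958)
Function('F')(N) = -192 (Function('F')(N) = Add(-79, -113) = -192)
Add(Function('F')(n), Mul(-1, Pow(P, -1))) = Add(-192, Mul(-1, Pow(-1958, -1))) = Add(-192, Mul(-1, Rational(-1, 1958))) = Add(-192, Rational(1, 1958)) = Rational(-375935, 1958)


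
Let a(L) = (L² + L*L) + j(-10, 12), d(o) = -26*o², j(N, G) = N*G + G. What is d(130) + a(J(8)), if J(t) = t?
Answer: -439380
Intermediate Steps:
j(N, G) = G + G*N (j(N, G) = G*N + G = G + G*N)
a(L) = -108 + 2*L² (a(L) = (L² + L*L) + 12*(1 - 10) = (L² + L²) + 12*(-9) = 2*L² - 108 = -108 + 2*L²)
d(130) + a(J(8)) = -26*130² + (-108 + 2*8²) = -26*16900 + (-108 + 2*64) = -439400 + (-108 + 128) = -439400 + 20 = -439380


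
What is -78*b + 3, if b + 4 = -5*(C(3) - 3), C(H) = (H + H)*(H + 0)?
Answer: 6165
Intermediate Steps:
C(H) = 2*H² (C(H) = (2*H)*H = 2*H²)
b = -79 (b = -4 - 5*(2*3² - 3) = -4 - 5*(2*9 - 3) = -4 - 5*(18 - 3) = -4 - 5*15 = -4 - 75 = -79)
-78*b + 3 = -78*(-79) + 3 = 6162 + 3 = 6165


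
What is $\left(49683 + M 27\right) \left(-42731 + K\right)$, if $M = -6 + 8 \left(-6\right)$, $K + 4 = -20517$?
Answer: $-3050327700$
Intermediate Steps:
$K = -20521$ ($K = -4 - 20517 = -20521$)
$M = -54$ ($M = -6 - 48 = -54$)
$\left(49683 + M 27\right) \left(-42731 + K\right) = \left(49683 - 1458\right) \left(-42731 - 20521\right) = \left(49683 - 1458\right) \left(-63252\right) = 48225 \left(-63252\right) = -3050327700$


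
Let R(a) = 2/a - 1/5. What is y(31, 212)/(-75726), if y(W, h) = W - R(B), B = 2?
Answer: -151/378630 ≈ -0.00039881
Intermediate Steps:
R(a) = -⅕ + 2/a (R(a) = 2/a - 1*⅕ = 2/a - ⅕ = -⅕ + 2/a)
y(W, h) = -⅘ + W (y(W, h) = W - (10 - 1*2)/(5*2) = W - (10 - 2)/(5*2) = W - 8/(5*2) = W - 1*⅘ = W - ⅘ = -⅘ + W)
y(31, 212)/(-75726) = (-⅘ + 31)/(-75726) = (151/5)*(-1/75726) = -151/378630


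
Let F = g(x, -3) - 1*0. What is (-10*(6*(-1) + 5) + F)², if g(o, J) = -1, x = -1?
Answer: 81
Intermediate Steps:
F = -1 (F = -1 - 1*0 = -1 + 0 = -1)
(-10*(6*(-1) + 5) + F)² = (-10*(6*(-1) + 5) - 1)² = (-10*(-6 + 5) - 1)² = (-10*(-1) - 1)² = (10 - 1)² = 9² = 81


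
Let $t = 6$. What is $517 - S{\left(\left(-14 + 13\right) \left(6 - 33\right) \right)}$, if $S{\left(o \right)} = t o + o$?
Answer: $328$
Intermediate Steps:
$S{\left(o \right)} = 7 o$ ($S{\left(o \right)} = 6 o + o = 7 o$)
$517 - S{\left(\left(-14 + 13\right) \left(6 - 33\right) \right)} = 517 - 7 \left(-14 + 13\right) \left(6 - 33\right) = 517 - 7 \left(\left(-1\right) \left(-27\right)\right) = 517 - 7 \cdot 27 = 517 - 189 = 328$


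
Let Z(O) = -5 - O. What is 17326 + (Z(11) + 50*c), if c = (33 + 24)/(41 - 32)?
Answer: 52880/3 ≈ 17627.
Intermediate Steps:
c = 19/3 (c = 57/9 = 57*(⅑) = 19/3 ≈ 6.3333)
17326 + (Z(11) + 50*c) = 17326 + ((-5 - 1*11) + 50*(19/3)) = 17326 + ((-5 - 11) + 950/3) = 17326 + (-16 + 950/3) = 17326 + 902/3 = 52880/3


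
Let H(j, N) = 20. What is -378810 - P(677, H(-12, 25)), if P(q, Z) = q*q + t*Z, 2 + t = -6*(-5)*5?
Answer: -840099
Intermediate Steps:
t = 148 (t = -2 - 6*(-5)*5 = -2 + 30*5 = -2 + 150 = 148)
P(q, Z) = q**2 + 148*Z (P(q, Z) = q*q + 148*Z = q**2 + 148*Z)
-378810 - P(677, H(-12, 25)) = -378810 - (677**2 + 148*20) = -378810 - (458329 + 2960) = -378810 - 1*461289 = -378810 - 461289 = -840099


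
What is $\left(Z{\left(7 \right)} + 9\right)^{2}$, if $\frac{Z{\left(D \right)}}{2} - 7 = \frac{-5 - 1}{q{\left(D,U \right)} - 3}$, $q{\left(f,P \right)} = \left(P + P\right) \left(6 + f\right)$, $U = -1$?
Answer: $\frac{461041}{841} \approx 548.21$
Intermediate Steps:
$q{\left(f,P \right)} = 2 P \left(6 + f\right)$
$Z{\left(D \right)} = 14 - \frac{12}{-15 - 2 D}$ ($Z{\left(D \right)} = 14 + 2 \frac{-5 - 1}{2 \left(-1\right) \left(6 + D\right) - 3} = 14 + 2 \left(- \frac{6}{\left(-12 - 2 D\right) - 3}\right) = 14 + 2 \left(- \frac{6}{-15 - 2 D}\right) = 14 - \frac{12}{-15 - 2 D}$)
$\left(Z{\left(7 \right)} + 9\right)^{2} = \left(\frac{2 \left(111 + 14 \cdot 7\right)}{15 + 2 \cdot 7} + 9\right)^{2} = \left(\frac{2 \left(111 + 98\right)}{15 + 14} + 9\right)^{2} = \left(2 \cdot \frac{1}{29} \cdot 209 + 9\right)^{2} = \left(\frac{418}{29} + 9\right)^{2} = \left(\frac{679}{29}\right)^{2} = \frac{461041}{841}$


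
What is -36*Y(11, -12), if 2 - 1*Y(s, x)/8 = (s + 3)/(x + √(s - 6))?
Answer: -128448/139 - 4032*√5/139 ≈ -988.95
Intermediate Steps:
Y(s, x) = 16 - 8*(3 + s)/(x + √(-6 + s)) (Y(s, x) = 16 - 8*(s + 3)/(x + √(s - 6)) = 16 - 8*(3 + s)/(x + √(-6 + s)))
-36*Y(11, -12) = -288*(-3 - 1*11 + 2*(-12) + 2*√(-6 + 11))/(-12 + √(-6 + 11)) = -288*(-3 - 11 - 24 + 2*√5)/(-12 + √5) = -288*(-38 + 2*√5)/(-12 + √5)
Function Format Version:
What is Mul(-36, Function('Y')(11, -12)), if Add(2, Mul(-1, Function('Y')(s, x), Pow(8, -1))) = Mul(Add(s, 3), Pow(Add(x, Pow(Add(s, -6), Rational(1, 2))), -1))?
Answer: Add(Rational(-128448, 139), Mul(Rational(-4032, 139), Pow(5, Rational(1, 2)))) ≈ -988.95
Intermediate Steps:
Function('Y')(s, x) = Add(16, Mul(-8, Pow(Add(x, Pow(Add(-6, s), Rational(1, 2))), -1), Add(3, s))) (Function('Y')(s, x) = Add(16, Mul(-8, Mul(Add(s, 3), Pow(Add(x, Pow(Add(s, -6), Rational(1, 2))), -1)))) = Add(16, Mul(-8, Mul(Add(3, s), Pow(Add(x, Pow(Add(-6, s), Rational(1, 2))), -1)))) = Add(16, Mul(-8, Mul(Pow(Add(x, Pow(Add(-6, s), Rational(1, 2))), -1), Add(3, s)))) = Add(16, Mul(-8, Pow(Add(x, Pow(Add(-6, s), Rational(1, 2))), -1), Add(3, s))))
Mul(-36, Function('Y')(11, -12)) = Mul(-36, Mul(8, Pow(Add(-12, Pow(Add(-6, 11), Rational(1, 2))), -1), Add(-3, Mul(-1, 11), Mul(2, -12), Mul(2, Pow(Add(-6, 11), Rational(1, 2)))))) = Mul(-36, Mul(8, Pow(Add(-12, Pow(5, Rational(1, 2))), -1), Add(-3, -11, -24, Mul(2, Pow(5, Rational(1, 2)))))) = Mul(-36, Mul(8, Pow(Add(-12, Pow(5, Rational(1, 2))), -1), Add(-38, Mul(2, Pow(5, Rational(1, 2)))))) = Mul(-288, Pow(Add(-12, Pow(5, Rational(1, 2))), -1), Add(-38, Mul(2, Pow(5, Rational(1, 2)))))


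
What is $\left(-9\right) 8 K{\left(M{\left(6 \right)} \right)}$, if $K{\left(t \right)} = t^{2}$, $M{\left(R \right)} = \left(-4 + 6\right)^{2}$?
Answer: $-1152$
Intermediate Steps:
$M{\left(R \right)} = 4$ ($M{\left(R \right)} = 2^{2} = 4$)
$\left(-9\right) 8 K{\left(M{\left(6 \right)} \right)} = \left(-9\right) 8 \cdot 4^{2} = \left(-72\right) 16 = -1152$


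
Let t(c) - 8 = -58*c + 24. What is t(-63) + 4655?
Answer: 8341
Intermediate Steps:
t(c) = 32 - 58*c (t(c) = 8 + (-58*c + 24) = 8 + (24 - 58*c) = 32 - 58*c)
t(-63) + 4655 = (32 - 58*(-63)) + 4655 = (32 + 3654) + 4655 = 3686 + 4655 = 8341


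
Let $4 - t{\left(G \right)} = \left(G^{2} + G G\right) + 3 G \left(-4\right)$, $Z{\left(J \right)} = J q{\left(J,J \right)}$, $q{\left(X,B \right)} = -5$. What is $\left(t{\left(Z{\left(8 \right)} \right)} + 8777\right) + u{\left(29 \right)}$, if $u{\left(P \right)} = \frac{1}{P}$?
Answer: $\frac{147930}{29} \approx 5101.0$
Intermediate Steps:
$Z{\left(J \right)} = - 5 J$ ($Z{\left(J \right)} = J \left(-5\right) = - 5 J$)
$t{\left(G \right)} = 4 - 2 G^{2} + 12 G$ ($t{\left(G \right)} = 4 - \left(\left(G^{2} + G G\right) + 3 G \left(-4\right)\right) = 4 - \left(\left(G^{2} + G^{2}\right) - 12 G\right) = 4 - \left(2 G^{2} - 12 G\right) = 4 - \left(- 12 G + 2 G^{2}\right) = 4 - 2 G^{2} + 12 G$)
$\left(t{\left(Z{\left(8 \right)} \right)} + 8777\right) + u{\left(29 \right)} = \left(\left(4 - 2 \left(\left(-5\right) 8\right)^{2} + 12 \left(\left(-5\right) 8\right)\right) + 8777\right) + \frac{1}{29} = \left(\left(4 - 2 \left(-40\right)^{2} + 12 \left(-40\right)\right) + 8777\right) + \frac{1}{29} = \left(\left(4 - 3200 - 480\right) + 8777\right) + \frac{1}{29} = \left(-3676 + 8777\right) + \frac{1}{29} = 5101 + \frac{1}{29} = \frac{147930}{29}$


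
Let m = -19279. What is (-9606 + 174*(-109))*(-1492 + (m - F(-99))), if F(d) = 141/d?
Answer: 6527711504/11 ≈ 5.9343e+8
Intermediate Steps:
(-9606 + 174*(-109))*(-1492 + (m - F(-99))) = (-9606 + 174*(-109))*(-1492 + (-19279 - 141/(-99))) = (-9606 - 18966)*(-1492 + (-19279 - 141*(-1)/99)) = -28572*(-1492 + (-19279 - 1*(-47/33))) = -28572*(-1492 + (-19279 + 47/33)) = -28572*(-1492 - 636160/33) = -28572*(-685396/33) = 6527711504/11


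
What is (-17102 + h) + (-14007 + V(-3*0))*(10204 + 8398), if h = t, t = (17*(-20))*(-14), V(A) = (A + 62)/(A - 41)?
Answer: -10684546120/41 ≈ -2.6060e+8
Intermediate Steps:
V(A) = (62 + A)/(-41 + A)
t = 4760 (t = -340*(-14) = 4760)
h = 4760
(-17102 + h) + (-14007 + V(-3*0))*(10204 + 8398) = (-17102 + 4760) + (-14007 + (62 - 3*0)/(-41 - 3*0))*(10204 + 8398) = -12342 + (-14007 + (62 + 0)/(-41 + 0))*18602 = -12342 + (-14007 + 62/(-41))*18602 = -12342 + (-14007 - 1/41*62)*18602 = -12342 + (-14007 - 62/41)*18602 = -12342 - 574349/41*18602 = -12342 - 10684040098/41 = -10684546120/41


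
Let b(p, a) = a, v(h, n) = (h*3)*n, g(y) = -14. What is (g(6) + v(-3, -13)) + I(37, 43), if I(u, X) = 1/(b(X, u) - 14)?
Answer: 2370/23 ≈ 103.04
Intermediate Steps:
v(h, n) = 3*h*n (v(h, n) = (3*h)*n = 3*h*n)
I(u, X) = 1/(-14 + u) (I(u, X) = 1/(u - 14) = 1/(-14 + u))
(g(6) + v(-3, -13)) + I(37, 43) = (-14 + 3*(-3)*(-13)) + 1/(-14 + 37) = (-14 + 117) + 1/23 = 103 + 1/23 = 2370/23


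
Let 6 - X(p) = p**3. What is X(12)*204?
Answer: -351288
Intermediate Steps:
X(p) = 6 - p**3
X(12)*204 = (6 - 1*12**3)*204 = (6 - 1*1728)*204 = (6 - 1728)*204 = -1722*204 = -351288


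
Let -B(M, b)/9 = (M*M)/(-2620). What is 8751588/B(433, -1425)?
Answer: 7643053520/562467 ≈ 13588.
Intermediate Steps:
B(M, b) = 9*M²/2620 (B(M, b) = -9*M*M/(-2620) = -9*M²*(-1)/2620 = -(-9)*M²/2620 = 9*M²/2620)
8751588/B(433, -1425) = 8751588/(((9/2620)*433²)) = 8751588/(((9/2620)*187489)) = 8751588/(1687401/2620) = 8751588*(2620/1687401) = 7643053520/562467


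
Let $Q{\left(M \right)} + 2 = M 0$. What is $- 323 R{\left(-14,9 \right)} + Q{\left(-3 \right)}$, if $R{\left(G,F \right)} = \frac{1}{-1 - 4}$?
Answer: $\frac{313}{5} \approx 62.6$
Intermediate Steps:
$R{\left(G,F \right)} = - \frac{1}{5}$ ($R{\left(G,F \right)} = \frac{1}{-5} = - \frac{1}{5}$)
$Q{\left(M \right)} = -2$ ($Q{\left(M \right)} = -2 + M 0 = -2 + 0 = -2$)
$- 323 R{\left(-14,9 \right)} + Q{\left(-3 \right)} = \left(-323\right) \left(- \frac{1}{5}\right) - 2 = \frac{323}{5} - 2 = \frac{313}{5}$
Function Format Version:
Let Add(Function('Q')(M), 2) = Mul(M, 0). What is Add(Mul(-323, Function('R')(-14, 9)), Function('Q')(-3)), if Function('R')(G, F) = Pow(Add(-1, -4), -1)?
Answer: Rational(313, 5) ≈ 62.600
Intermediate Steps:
Function('R')(G, F) = Rational(-1, 5) (Function('R')(G, F) = Pow(-5, -1) = Rational(-1, 5))
Function('Q')(M) = -2 (Function('Q')(M) = Add(-2, Mul(M, 0)) = Add(-2, 0) = -2)
Add(Mul(-323, Function('R')(-14, 9)), Function('Q')(-3)) = Add(Mul(-323, Rational(-1, 5)), -2) = Add(Rational(323, 5), -2) = Rational(313, 5)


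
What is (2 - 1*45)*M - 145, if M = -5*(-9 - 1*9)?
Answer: -4015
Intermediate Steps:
M = 90 (M = -5*(-9 - 9) = -5*(-18) = 90)
(2 - 1*45)*M - 145 = (2 - 1*45)*90 - 145 = (2 - 45)*90 - 145 = -43*90 - 145 = -3870 - 145 = -4015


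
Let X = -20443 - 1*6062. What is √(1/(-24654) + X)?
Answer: I*√16110261597234/24654 ≈ 162.8*I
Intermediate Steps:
X = -26505 (X = -20443 - 6062 = -26505)
√(1/(-24654) + X) = √(1/(-24654) - 26505) = √(-1/24654 - 26505) = √(-653454271/24654) = I*√16110261597234/24654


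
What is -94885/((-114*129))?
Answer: 94885/14706 ≈ 6.4521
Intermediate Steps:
-94885/((-114*129)) = -94885/(-14706) = -94885*(-1/14706) = 94885/14706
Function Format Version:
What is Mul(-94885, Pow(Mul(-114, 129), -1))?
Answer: Rational(94885, 14706) ≈ 6.4521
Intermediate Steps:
Mul(-94885, Pow(Mul(-114, 129), -1)) = Mul(-94885, Pow(-14706, -1)) = Mul(-94885, Rational(-1, 14706)) = Rational(94885, 14706)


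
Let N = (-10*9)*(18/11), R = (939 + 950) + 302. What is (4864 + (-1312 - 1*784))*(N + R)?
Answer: 62227408/11 ≈ 5.6570e+6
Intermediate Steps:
R = 2191 (R = 1889 + 302 = 2191)
N = -1620/11 ≈ -147.27
(4864 + (-1312 - 1*784))*(N + R) = (4864 + (-1312 - 1*784))*(-1620/11 + 2191) = (4864 + (-1312 - 784))*(22481/11) = (4864 - 2096)*(22481/11) = 2768*(22481/11) = 62227408/11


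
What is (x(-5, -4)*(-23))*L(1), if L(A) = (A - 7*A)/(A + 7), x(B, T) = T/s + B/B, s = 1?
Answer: -207/4 ≈ -51.750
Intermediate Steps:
x(B, T) = 1 + T (x(B, T) = T/1 + B/B = T*1 + 1 = T + 1 = 1 + T)
L(A) = -6*A/(7 + A) (L(A) = (-6*A)/(7 + A) = -6*A/(7 + A))
(x(-5, -4)*(-23))*L(1) = ((1 - 4)*(-23))*(-6*1/(7 + 1)) = (-3*(-23))*(-6*1/8) = 69*(-6*1*⅛) = 69*(-¾) = -207/4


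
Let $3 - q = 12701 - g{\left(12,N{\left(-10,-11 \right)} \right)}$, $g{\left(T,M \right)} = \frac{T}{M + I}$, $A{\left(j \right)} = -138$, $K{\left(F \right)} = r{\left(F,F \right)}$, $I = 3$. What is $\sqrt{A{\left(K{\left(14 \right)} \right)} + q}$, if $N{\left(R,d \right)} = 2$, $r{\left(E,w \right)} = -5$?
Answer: $\frac{2 i \sqrt{80210}}{5} \approx 113.29 i$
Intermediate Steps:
$K{\left(F \right)} = -5$
$g{\left(T,M \right)} = \frac{T}{3 + M}$ ($g{\left(T,M \right)} = \frac{T}{M + 3} = \frac{T}{3 + M}$)
$q = - \frac{63478}{5}$ ($q = 3 - \left(12701 - \frac{12}{3 + 2}\right) = 3 - \left(12701 - \frac{12}{5}\right) = 3 - \frac{63493}{5} = - \frac{63478}{5} \approx -12696.0$)
$\sqrt{A{\left(K{\left(14 \right)} \right)} + q} = \sqrt{-138 - \frac{63478}{5}} = \sqrt{- \frac{64168}{5}} = \frac{2 i \sqrt{80210}}{5}$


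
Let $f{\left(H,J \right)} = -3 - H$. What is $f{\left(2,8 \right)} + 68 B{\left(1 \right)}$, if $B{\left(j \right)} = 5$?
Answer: $335$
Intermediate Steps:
$f{\left(2,8 \right)} + 68 B{\left(1 \right)} = \left(-3 - 2\right) + 68 \cdot 5 = \left(-3 - 2\right) + 340 = -5 + 340 = 335$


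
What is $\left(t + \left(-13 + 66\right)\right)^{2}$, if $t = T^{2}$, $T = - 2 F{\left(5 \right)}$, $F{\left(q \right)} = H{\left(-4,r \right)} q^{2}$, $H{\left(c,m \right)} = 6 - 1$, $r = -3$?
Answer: $3912877809$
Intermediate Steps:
$H{\left(c,m \right)} = 5$
$F{\left(q \right)} = 5 q^{2}$
$T = -250$ ($T = - 2 \cdot 5 \cdot 5^{2} = - 2 \cdot 5 \cdot 25 = \left(-2\right) 125 = -250$)
$t = 62500$ ($t = \left(-250\right)^{2} = 62500$)
$\left(t + \left(-13 + 66\right)\right)^{2} = \left(62500 + \left(-13 + 66\right)\right)^{2} = \left(62500 + 53\right)^{2} = 62553^{2} = 3912877809$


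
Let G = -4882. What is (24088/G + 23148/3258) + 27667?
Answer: 12224820769/441821 ≈ 27669.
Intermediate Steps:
(24088/G + 23148/3258) + 27667 = (24088/(-4882) + 23148/3258) + 27667 = (24088*(-1/4882) + 23148*(1/3258)) + 27667 = (-12044/2441 + 1286/181) + 27667 = 959162/441821 + 27667 = 12224820769/441821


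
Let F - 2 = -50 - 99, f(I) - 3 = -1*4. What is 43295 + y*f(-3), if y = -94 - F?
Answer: 43242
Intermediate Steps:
f(I) = -1 (f(I) = 3 - 1*4 = 3 - 4 = -1)
F = -147 (F = 2 + (-50 - 99) = 2 - 149 = -147)
y = 53 (y = -94 - 1*(-147) = -94 + 147 = 53)
43295 + y*f(-3) = 43295 + 53*(-1) = 43295 - 53 = 43242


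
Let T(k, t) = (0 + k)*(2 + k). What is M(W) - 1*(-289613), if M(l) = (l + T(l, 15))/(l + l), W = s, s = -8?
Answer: 579221/2 ≈ 2.8961e+5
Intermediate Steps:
T(k, t) = k*(2 + k)
W = -8
M(l) = (l + l*(2 + l))/(2*l) (M(l) = (l + l*(2 + l))/(l + l) = (l + l*(2 + l))/((2*l)) = (l + l*(2 + l))*(1/(2*l)) = (l + l*(2 + l))/(2*l))
M(W) - 1*(-289613) = (3/2 + (1/2)*(-8)) - 1*(-289613) = (3/2 - 4) + 289613 = -5/2 + 289613 = 579221/2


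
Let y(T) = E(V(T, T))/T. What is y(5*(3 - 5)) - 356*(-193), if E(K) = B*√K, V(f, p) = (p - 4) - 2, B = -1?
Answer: 68708 + 2*I/5 ≈ 68708.0 + 0.4*I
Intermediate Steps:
V(f, p) = -6 + p (V(f, p) = (-4 + p) - 2 = -6 + p)
E(K) = -√K
y(T) = -√(-6 + T)/T (y(T) = (-√(-6 + T))/T = -√(-6 + T)/T)
y(5*(3 - 5)) - 356*(-193) = -√(-6 + 5*(3 - 5))/(5*(3 - 5)) - 356*(-193) = -√(-6 + 5*(-2))/(5*(-2)) + 68708 = -1*√(-6 - 10)/(-10) + 68708 = -1*(-⅒)*√(-16) + 68708 = -1*(-⅒)*4*I + 68708 = 2*I/5 + 68708 = 68708 + 2*I/5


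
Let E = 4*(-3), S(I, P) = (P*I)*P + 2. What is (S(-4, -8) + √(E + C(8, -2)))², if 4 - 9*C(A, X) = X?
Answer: (-762 + I*√102)²/9 ≈ 64505.0 - 1710.2*I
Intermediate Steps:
C(A, X) = 4/9 - X/9
S(I, P) = 2 + I*P² (S(I, P) = (I*P)*P + 2 = I*P² + 2 = 2 + I*P²)
E = -12
(S(-4, -8) + √(E + C(8, -2)))² = ((2 - 4*(-8)²) + √(-12 + (4/9 - ⅑*(-2))))² = ((2 - 4*64) + √(-12 + (4/9 + 2/9)))² = ((2 - 256) + √(-12 + ⅔))² = (-254 + √(-34/3))² = (-254 + I*√102/3)²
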